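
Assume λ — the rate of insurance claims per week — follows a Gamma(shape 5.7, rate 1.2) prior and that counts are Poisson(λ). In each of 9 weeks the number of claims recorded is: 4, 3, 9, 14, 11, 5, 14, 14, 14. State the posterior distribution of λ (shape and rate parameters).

Posterior: Gamma(shape=93.7, rate=10.2)

The Poisson likelihood adds the total count to the shape and the number of exposure periods to the rate. Here ∑xᵢ = 88 and n = 9, so shape 5.7→93.7 and rate 1.2→10.2.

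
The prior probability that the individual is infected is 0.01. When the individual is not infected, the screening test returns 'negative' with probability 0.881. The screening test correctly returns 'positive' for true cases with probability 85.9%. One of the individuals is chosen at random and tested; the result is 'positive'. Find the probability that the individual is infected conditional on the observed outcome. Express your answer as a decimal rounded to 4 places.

Write H for 'the individual is infected'. Prior odds H:¬H = 0.01/0.99 = 0.010101. For the 'positive' outcome, the likelihood ratio is 0.859/0.119 = 7.2185.
Posterior odds = 0.010101 × 7.2185 = 0.072914, so P(H|E) = 0.072914/(1+0.072914) = 0.0680.

P(H | E) ≈ 0.0680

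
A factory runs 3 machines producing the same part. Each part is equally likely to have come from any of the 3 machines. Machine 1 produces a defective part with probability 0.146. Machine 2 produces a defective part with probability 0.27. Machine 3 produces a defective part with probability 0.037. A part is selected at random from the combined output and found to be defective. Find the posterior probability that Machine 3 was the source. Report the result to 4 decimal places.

Posterior probability ≈ 0.0817

Tabulate prior·likelihood by source: [1] prior 0.333333, lik 0.146, product 0.04867; [2] prior 0.333333, lik 0.27, product 0.09000; [3] prior 0.333333, lik 0.037, product 0.01233.
Normalizing constant = 0.15100; the posterior for Machine 3 is its product over the sum, 0.01233/0.15100 = 0.0817.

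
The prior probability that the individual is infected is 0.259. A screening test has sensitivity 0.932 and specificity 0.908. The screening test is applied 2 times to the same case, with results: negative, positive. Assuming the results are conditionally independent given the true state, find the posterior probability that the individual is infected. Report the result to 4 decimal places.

Posterior P(H) ≈ 0.2096

Let H be the event that the individual is infected; start with P(H) = 0.259. P('positive'|H) = 0.932, P('positive'|¬H) = 0.092.
Update on result 1 ('negative'): P(H) ← 0.068·0.2590 / (0.068·0.2590 + 0.908·0.7410) = 0.017612/0.69044 = 0.0255.
Update on result 2 ('positive'): P(H) ← 0.932·0.0255 / (0.932·0.0255 + 0.092·0.9745) = 0.023774/0.11343 = 0.2096.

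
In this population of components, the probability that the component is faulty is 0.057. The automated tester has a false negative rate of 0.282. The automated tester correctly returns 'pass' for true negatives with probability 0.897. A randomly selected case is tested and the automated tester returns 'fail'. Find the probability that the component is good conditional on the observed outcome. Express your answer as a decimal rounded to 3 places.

P(¬H | E) ≈ 0.704

Let H be the event that the component is faulty. P(H) = 0.057, so P(¬H) = 0.943. With E the 'fail' result, P(E|H) = 0.718 and P(E|¬H) = 0.103.
P(E) = 0.718·0.057 + 0.103·0.943 = 0.040926 + 0.097129 = 0.13805.
By Bayes' theorem, P(H|E) = 0.040926 / 0.13805 = 0.296. Hence P(¬H|E) = 1 − 0.296 = 0.704.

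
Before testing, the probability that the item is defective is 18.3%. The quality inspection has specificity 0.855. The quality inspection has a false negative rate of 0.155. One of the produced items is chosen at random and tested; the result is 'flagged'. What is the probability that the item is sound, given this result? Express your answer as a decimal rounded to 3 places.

P(¬H | E) ≈ 0.434

Write H for 'the item is defective'. Prior odds H:¬H = 0.183/0.817 = 0.22399. For the 'flagged' outcome, the likelihood ratio is 0.845/0.145 = 5.8276.
Posterior odds = 0.22399 × 5.8276 = 1.3053, so P(H|E) = 1.3053/(1+1.3053) = 0.566. Then P(¬H|E) = 1 − 0.566 = 0.434.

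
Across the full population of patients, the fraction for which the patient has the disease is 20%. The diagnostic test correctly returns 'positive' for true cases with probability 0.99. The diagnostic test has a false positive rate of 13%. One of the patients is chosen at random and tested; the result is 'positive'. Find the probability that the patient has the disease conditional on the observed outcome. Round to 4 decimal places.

P(H | E) ≈ 0.6556

Let H be the event that the patient has the disease. P(H) = 0.2, so P(¬H) = 0.8. With E the 'positive' result, P(E|H) = 0.99 and P(E|¬H) = 0.13.
P(E) = 0.99·0.2 + 0.13·0.8 = 0.19800 + 0.10400 = 0.30200.
By Bayes' theorem, P(H|E) = 0.19800 / 0.30200 = 0.6556.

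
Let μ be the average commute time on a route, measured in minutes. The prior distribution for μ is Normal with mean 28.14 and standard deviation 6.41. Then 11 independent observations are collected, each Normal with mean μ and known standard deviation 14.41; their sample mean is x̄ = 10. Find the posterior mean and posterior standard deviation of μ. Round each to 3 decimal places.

Prior precision 1/τ₀² = 1/6.41² = 0.0243379; data precision n/σ² = 11/14.41² = 0.0529742.
Posterior precision = 0.0243379 + 0.0529742 = 0.0773122, giving posterior SD = 1/√0.0773122 = 3.596.
Posterior mean = (0.0243379·28.14 + 0.0529742·10) / 0.0773122 = 15.710.

Posterior mean ≈ 15.710; posterior SD ≈ 3.596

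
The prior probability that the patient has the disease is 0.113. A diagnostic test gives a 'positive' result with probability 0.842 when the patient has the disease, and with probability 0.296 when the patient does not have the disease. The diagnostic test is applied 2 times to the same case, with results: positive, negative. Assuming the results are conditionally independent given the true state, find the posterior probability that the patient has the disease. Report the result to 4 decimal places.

With H the event that the patient has the disease, the joint likelihood of the observed sequence is P(data|H) = 0.842·0.158 = 0.13304 and P(data|¬H) = 0.296·0.704 = 0.20838.
Bayes: P(H|data) = 0.113·0.13304 / (0.113·0.13304 + 0.887·0.20838) = 0.015033/0.19987 = 0.0752.

Posterior P(H) ≈ 0.0752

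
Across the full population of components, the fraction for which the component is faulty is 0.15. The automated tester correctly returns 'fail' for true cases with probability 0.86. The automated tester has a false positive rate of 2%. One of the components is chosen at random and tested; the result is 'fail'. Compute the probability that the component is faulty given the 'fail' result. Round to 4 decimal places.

Write H for 'the component is faulty'. Prior odds H:¬H = 0.15/0.85 = 0.17647. For the 'fail' outcome, the likelihood ratio is 0.86/0.02 = 43.000.
Posterior odds = 0.17647 × 43.000 = 7.5882, so P(H|E) = 7.5882/(1+7.5882) = 0.8836.

P(H | E) ≈ 0.8836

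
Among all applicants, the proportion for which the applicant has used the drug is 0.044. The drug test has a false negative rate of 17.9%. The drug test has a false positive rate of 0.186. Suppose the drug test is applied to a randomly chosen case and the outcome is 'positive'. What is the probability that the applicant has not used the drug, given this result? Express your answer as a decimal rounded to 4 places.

Write H for 'the applicant has used the drug'. Prior odds H:¬H = 0.044/0.956 = 0.046025. For the 'positive' outcome, the likelihood ratio is 0.821/0.186 = 4.4140.
Posterior odds = 0.046025 × 4.4140 = 0.20315, so P(H|E) = 0.20315/(1+0.20315) = 0.1689. Then P(¬H|E) = 1 − 0.1689 = 0.8311.

P(¬H | E) ≈ 0.8311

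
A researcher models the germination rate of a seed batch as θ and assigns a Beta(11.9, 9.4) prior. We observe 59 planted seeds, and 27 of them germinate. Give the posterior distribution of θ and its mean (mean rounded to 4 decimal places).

Posterior: Beta(38.9, 41.4); mean ≈ 0.4844

The binomial likelihood is conjugate to the Beta prior: with 27 successes and 32 failures, the posterior is Beta(11.9+27, 9.4+32) = Beta(38.9, 41.4).
E[θ | data] = 38.9/(38.9+41.4) = 0.4844.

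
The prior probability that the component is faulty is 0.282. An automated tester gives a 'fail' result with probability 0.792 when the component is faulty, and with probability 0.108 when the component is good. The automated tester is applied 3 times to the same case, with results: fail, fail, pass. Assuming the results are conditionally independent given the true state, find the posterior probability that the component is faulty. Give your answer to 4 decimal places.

Posterior P(H) ≈ 0.8312

Let H be the event that the component is faulty; start with P(H) = 0.282. P('fail'|H) = 0.792, P('fail'|¬H) = 0.108.
Update on result 1 ('fail'): P(H) ← 0.792·0.2820 / (0.792·0.2820 + 0.108·0.7180) = 0.22334/0.30089 = 0.7423.
Update on result 2 ('fail'): P(H) ← 0.792·0.7423 / (0.792·0.7423 + 0.108·0.2577) = 0.58789/0.61572 = 0.9548.
Update on result 3 ('pass'): P(H) ← 0.208·0.9548 / (0.208·0.9548 + 0.892·0.0452) = 0.19860/0.23892 = 0.8312.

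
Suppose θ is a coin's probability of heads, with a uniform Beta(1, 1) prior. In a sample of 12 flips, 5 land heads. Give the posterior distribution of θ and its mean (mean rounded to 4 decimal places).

Posterior: Beta(6, 8); mean ≈ 0.4286

The binomial likelihood is conjugate to the Beta prior: with 5 successes and 7 failures, the posterior is Beta(1+5, 1+7) = Beta(6, 8).
E[θ | data] = 6/(6+8) = 0.4286.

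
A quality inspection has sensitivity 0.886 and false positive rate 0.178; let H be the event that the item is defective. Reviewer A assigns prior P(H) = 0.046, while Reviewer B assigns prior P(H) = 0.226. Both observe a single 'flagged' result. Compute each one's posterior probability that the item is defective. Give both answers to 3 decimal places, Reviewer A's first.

Reviewer A: 0.194; Reviewer B: 0.592

P('+'|H) = 0.886, P('+'|¬H) = 0.178.
Reviewer A: numerator 0.886·0.046 = 0.040756; evidence = 0.040756+0.178·0.954 = 0.21057; posterior = 0.194.
Reviewer B: numerator 0.886·0.226 = 0.20024; evidence = 0.20024+0.178·0.774 = 0.33801; posterior = 0.592.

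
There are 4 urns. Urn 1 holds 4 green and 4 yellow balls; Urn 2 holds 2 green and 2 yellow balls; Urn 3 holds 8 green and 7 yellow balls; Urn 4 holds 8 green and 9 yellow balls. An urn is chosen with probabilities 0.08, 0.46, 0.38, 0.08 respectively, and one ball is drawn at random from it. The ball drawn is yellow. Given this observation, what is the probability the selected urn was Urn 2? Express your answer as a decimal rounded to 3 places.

P(yellow|Urn 1) = 0.5; P(yellow|Urn 2) = 0.5; P(yellow|Urn 3) = 0.4667; P(yellow|Urn 4) = 0.5294.
Prior × likelihood for each source: 0.08·0.5=0.04000, 0.46·0.5=0.2300, 0.38·0.4667=0.1773, 0.08·0.5294=0.04235. Summing gives P(yellow) = 0.48969.
P(Urn 2 | yellow) = 0.2300 / 0.48969 = 0.470.

Posterior probability ≈ 0.470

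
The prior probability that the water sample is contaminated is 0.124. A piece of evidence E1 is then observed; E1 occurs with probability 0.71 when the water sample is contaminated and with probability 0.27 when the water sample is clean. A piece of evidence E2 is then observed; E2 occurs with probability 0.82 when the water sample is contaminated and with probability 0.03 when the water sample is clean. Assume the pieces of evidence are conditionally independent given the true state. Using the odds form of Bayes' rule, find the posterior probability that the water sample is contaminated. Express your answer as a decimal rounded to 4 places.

Posterior probability ≈ 0.9105

Prior odds = 0.124/(1−0.124) = 0.14155.
Likelihood ratio for E1 = 0.71/0.27 = 2.6296.
Likelihood ratio for E2 = 0.82/0.03 = 27.333.
Posterior odds = prior odds × LR₁ × LR₂ = 10.174.
Posterior probability = odds/(1+odds) = 10.174/11.174 = 0.9105.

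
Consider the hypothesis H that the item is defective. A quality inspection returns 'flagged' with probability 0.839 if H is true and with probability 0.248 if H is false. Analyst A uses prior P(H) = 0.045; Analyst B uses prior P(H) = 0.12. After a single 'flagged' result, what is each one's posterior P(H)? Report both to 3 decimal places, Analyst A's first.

Analyst A: 0.137; Analyst B: 0.316

The likelihood ratio for a 'flagged' result is 0.839/0.248 = 3.3831.
Analyst A: prior odds 0.045/0.955 = 0.047120; posterior odds 0.15941; posterior probability 0.137.
Analyst B: prior odds 0.12/0.88 = 0.13636; posterior odds 0.46133; posterior probability 0.316.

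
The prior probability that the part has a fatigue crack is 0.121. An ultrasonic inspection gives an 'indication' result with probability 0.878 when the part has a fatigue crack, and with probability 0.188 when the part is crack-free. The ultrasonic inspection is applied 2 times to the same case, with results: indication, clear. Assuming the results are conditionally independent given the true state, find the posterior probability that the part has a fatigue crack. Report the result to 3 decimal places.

Posterior P(H) ≈ 0.088

With H the event that the part has a fatigue crack, the joint likelihood of the observed sequence is P(data|H) = 0.878·0.122 = 0.10712 and P(data|¬H) = 0.188·0.812 = 0.15266.
Bayes: P(H|data) = 0.121·0.10712 / (0.121·0.10712 + 0.879·0.15266) = 0.012961/0.14715 = 0.0881.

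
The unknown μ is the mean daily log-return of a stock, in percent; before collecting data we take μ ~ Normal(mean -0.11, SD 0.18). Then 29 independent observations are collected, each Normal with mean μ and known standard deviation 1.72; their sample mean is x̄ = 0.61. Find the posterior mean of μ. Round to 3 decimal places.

With known σ, the Normal prior is conjugate. Weight on the data is w = (n/σ²)/(n/σ² + 1/τ₀²) = 9.80260/(9.80260+30.8642) = 0.24105.
Posterior mean = w·x̄ + (1−w)·μ₀ = 0.24105·0.61 + 0.75895·-0.11 = 0.064.

Posterior mean ≈ 0.064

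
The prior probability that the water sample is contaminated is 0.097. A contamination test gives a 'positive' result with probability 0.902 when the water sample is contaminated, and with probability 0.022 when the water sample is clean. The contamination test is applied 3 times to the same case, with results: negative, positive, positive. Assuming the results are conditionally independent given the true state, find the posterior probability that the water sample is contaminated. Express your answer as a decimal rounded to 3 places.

Posterior P(H) ≈ 0.948

Let H be the event that the water sample is contaminated; start with P(H) = 0.097. P('positive'|H) = 0.902, P('positive'|¬H) = 0.022.
Update on result 1 ('negative'): P(H) ← 0.098·0.0970 / (0.098·0.0970 + 0.978·0.9030) = 0.0095060/0.89264 = 0.0106.
Update on result 2 ('positive'): P(H) ← 0.902·0.0106 / (0.902·0.0106 + 0.022·0.9894) = 0.0096057/0.031371 = 0.3062.
Update on result 3 ('positive'): P(H) ← 0.902·0.3062 / (0.902·0.3062 + 0.022·0.6938) = 0.27619/0.29145 = 0.9476.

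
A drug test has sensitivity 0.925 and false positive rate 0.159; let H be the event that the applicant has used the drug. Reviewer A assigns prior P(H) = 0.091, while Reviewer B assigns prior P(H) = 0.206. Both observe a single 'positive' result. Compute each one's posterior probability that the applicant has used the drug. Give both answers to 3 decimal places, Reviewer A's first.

The likelihood ratio for a 'positive' result is 0.925/0.159 = 5.8176.
Reviewer A: prior odds 0.091/0.909 = 0.10011; posterior odds 0.58240; posterior probability 0.368.
Reviewer B: prior odds 0.206/0.794 = 0.25945; posterior odds 1.5094; posterior probability 0.601.

Reviewer A: 0.368; Reviewer B: 0.601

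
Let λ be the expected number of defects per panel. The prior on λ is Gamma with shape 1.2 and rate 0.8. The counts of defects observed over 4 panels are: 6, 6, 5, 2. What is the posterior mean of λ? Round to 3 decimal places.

The Poisson likelihood adds the total count to the shape and the number of exposure periods to the rate. Here ∑xᵢ = 19 and n = 4, so shape 1.2→20.2 and rate 0.8→4.8.
E[λ | data] = 20.2/4.8 = 4.208.

Posterior mean ≈ 4.208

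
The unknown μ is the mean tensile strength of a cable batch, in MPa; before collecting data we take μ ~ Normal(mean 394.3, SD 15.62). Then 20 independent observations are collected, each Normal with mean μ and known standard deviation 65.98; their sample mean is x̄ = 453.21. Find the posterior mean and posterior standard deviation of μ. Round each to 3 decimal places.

Posterior mean ≈ 425.434; posterior SD ≈ 10.726

With known σ, the Normal prior is conjugate. Weight on the data is w = (n/σ²)/(n/σ² + 1/τ₀²) = 0.00459415/(0.00459415+0.00409862) = 0.52850.
Posterior mean = w·x̄ + (1−w)·μ₀ = 0.52850·453.21 + 0.47150·394.3 = 425.434. Posterior variance = 1/(0.00459415+0.00409862) = 115.038, so SD = 10.726.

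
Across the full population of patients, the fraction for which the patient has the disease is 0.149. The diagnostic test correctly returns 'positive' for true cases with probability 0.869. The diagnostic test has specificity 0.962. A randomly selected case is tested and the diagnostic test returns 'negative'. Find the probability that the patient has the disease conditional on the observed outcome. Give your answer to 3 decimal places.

Let H be the event that the patient has the disease. P(H) = 0.149, so P(¬H) = 0.851. With E the 'negative' result, P(E|H) = 0.131 and P(E|¬H) = 0.962.
P(E) = 0.131·0.149 + 0.962·0.851 = 0.019519 + 0.81866 = 0.83818.
By Bayes' theorem, P(H|E) = 0.019519 / 0.83818 = 0.023.

P(H | E) ≈ 0.023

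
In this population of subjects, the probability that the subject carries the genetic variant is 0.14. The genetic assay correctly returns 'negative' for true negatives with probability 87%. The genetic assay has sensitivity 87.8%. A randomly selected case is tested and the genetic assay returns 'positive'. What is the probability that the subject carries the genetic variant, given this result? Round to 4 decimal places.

P(H | E) ≈ 0.5237

Let H be the event that the subject carries the genetic variant. P(H) = 0.14, so P(¬H) = 0.86. With E the 'positive' result, P(E|H) = 0.878 and P(E|¬H) = 0.13.
P(E) = 0.878·0.14 + 0.13·0.86 = 0.12292 + 0.11180 = 0.23472.
By Bayes' theorem, P(H|E) = 0.12292 / 0.23472 = 0.5237.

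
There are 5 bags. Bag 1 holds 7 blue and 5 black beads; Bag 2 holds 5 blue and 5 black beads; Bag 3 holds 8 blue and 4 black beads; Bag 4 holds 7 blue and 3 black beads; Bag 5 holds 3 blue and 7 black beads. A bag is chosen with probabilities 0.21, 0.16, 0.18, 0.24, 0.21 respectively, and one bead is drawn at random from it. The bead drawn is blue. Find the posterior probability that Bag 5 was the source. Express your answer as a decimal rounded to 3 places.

Posterior probability ≈ 0.114

Tabulate prior·likelihood by source: [1] prior 0.21, lik 0.5833, product 0.1225; [2] prior 0.16, lik 0.5, product 0.08000; [3] prior 0.18, lik 0.6667, product 0.1200; [4] prior 0.24, lik 0.7, product 0.1680; [5] prior 0.21, lik 0.3, product 0.06300.
Normalizing constant = 0.55350; the posterior for Bag 5 is its product over the sum, 0.06300/0.55350 = 0.114.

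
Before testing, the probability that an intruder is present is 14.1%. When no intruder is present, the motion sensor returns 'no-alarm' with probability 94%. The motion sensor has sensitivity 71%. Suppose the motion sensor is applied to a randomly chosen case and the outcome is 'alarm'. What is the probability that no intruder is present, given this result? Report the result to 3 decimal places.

P(¬H | E) ≈ 0.340

Write H for 'an intruder is present'. Prior odds H:¬H = 0.141/0.859 = 0.16414. For the 'alarm' outcome, the likelihood ratio is 0.71/0.06 = 11.833.
Posterior odds = 0.16414 × 11.833 = 1.9424, so P(H|E) = 1.9424/(1+1.9424) = 0.660. Then P(¬H|E) = 1 − 0.660 = 0.340.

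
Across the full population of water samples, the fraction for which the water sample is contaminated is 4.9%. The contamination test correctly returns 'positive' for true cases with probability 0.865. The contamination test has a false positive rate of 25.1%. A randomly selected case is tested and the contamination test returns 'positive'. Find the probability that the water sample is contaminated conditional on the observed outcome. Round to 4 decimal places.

Let H be the event that the water sample is contaminated. P(H) = 0.049, so P(¬H) = 0.951. With E the 'positive' result, P(E|H) = 0.865 and P(E|¬H) = 0.251.
P(E) = 0.865·0.049 + 0.251·0.951 = 0.042385 + 0.23870 = 0.28109.
By Bayes' theorem, P(H|E) = 0.042385 / 0.28109 = 0.1508.

P(H | E) ≈ 0.1508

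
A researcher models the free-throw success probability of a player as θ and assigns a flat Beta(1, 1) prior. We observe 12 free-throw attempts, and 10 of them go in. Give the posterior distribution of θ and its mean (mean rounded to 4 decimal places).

The binomial likelihood is conjugate to the Beta prior: with 10 successes and 2 failures, the posterior is Beta(1+10, 1+2) = Beta(11, 3).
E[θ | data] = 11/(11+3) = 0.7857.

Posterior: Beta(11, 3); mean ≈ 0.7857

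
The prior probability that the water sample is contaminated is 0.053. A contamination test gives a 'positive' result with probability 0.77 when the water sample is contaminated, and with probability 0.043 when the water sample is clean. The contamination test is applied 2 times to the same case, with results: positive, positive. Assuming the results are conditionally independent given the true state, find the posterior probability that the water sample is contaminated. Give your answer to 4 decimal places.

Posterior P(H) ≈ 0.9472

Let H be the event that the water sample is contaminated; start with P(H) = 0.053. P('positive'|H) = 0.77, P('positive'|¬H) = 0.043.
Update on result 1 ('positive'): P(H) ← 0.77·0.0530 / (0.77·0.0530 + 0.043·0.9470) = 0.040810/0.081531 = 0.5005.
Update on result 2 ('positive'): P(H) ← 0.77·0.5005 / (0.77·0.5005 + 0.043·0.4995) = 0.38542/0.40690 = 0.9472.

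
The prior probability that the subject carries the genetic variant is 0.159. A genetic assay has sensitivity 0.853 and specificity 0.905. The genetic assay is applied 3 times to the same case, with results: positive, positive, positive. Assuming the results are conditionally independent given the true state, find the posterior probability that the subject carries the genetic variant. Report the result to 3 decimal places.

With H the event that the subject carries the genetic variant, the joint likelihood of the observed sequence is P(data|H) = 0.853·0.853·0.853 = 0.62065 and P(data|¬H) = 0.095·0.095·0.095 = 0.00085738.
Bayes: P(H|data) = 0.159·0.62065 / (0.159·0.62065 + 0.841·0.00085738) = 0.098683/0.099404 = 0.9927.

Posterior P(H) ≈ 0.993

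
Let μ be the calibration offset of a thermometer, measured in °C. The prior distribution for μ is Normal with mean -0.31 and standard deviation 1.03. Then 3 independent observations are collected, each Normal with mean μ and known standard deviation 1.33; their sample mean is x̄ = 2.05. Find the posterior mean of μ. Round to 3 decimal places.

Prior precision 1/τ₀² = 1/1.03² = 0.942596; data precision n/σ² = 3/1.33² = 1.69597.
Posterior precision = 0.942596 + 1.69597 = 2.63857.
Posterior mean = (0.942596·-0.31 + 1.69597·2.05) / 2.63857 = 1.207.

Posterior mean ≈ 1.207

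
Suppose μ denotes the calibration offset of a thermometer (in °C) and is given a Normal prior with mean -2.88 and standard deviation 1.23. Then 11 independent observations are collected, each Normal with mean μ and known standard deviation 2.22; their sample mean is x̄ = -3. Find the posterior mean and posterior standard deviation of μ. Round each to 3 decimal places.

Posterior mean ≈ -2.973; posterior SD ≈ 0.588

Prior precision 1/τ₀² = 1/1.23² = 0.660982; data precision n/σ² = 11/2.22² = 2.23196.
Posterior precision = 0.660982 + 2.23196 = 2.89294, giving posterior SD = 1/√2.89294 = 0.588.
Posterior mean = (0.660982·-2.88 + 2.23196·-3) / 2.89294 = -2.973.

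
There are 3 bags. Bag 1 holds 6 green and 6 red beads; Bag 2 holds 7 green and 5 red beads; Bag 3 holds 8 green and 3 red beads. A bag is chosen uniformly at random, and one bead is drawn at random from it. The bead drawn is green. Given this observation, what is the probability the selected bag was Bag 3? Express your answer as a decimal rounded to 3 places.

Tabulate prior·likelihood by source: [1] prior 0.333333, lik 0.5, product 0.1667; [2] prior 0.333333, lik 0.5833, product 0.1944; [3] prior 0.333333, lik 0.7273, product 0.2424.
Normalizing constant = 0.60354; the posterior for Bag 3 is its product over the sum, 0.2424/0.60354 = 0.402.

Posterior probability ≈ 0.402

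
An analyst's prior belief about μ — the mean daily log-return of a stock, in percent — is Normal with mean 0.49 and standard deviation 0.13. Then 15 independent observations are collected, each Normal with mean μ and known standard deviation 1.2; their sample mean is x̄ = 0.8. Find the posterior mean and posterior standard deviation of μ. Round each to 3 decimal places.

Posterior mean ≈ 0.536; posterior SD ≈ 0.120

Prior precision 1/τ₀² = 1/0.13² = 59.1716; data precision n/σ² = 15/1.2² = 10.4167.
Posterior precision = 59.1716 + 10.4167 = 69.5883, giving posterior SD = 1/√69.5883 = 0.120.
Posterior mean = (59.1716·0.49 + 10.4167·0.8) / 69.5883 = 0.536.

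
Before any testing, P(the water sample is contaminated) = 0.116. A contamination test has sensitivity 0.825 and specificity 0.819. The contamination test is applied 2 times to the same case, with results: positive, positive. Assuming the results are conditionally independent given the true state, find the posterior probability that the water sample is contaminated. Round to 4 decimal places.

Posterior P(H) ≈ 0.7316

With H the event that the water sample is contaminated, the joint likelihood of the observed sequence is P(data|H) = 0.825·0.825 = 0.68062 and P(data|¬H) = 0.181·0.181 = 0.032761.
Bayes: P(H|data) = 0.116·0.68062 / (0.116·0.68062 + 0.884·0.032761) = 0.078952/0.10791 = 0.7316.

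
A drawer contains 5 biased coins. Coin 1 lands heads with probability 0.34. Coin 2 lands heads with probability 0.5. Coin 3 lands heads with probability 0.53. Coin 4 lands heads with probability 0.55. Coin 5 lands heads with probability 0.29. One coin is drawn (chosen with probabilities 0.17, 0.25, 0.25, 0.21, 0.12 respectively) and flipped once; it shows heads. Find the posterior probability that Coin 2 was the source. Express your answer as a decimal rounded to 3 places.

P(heads|C1) = 0.34; P(heads|C2) = 0.5; P(heads|C3) = 0.53; P(heads|C4) = 0.55; P(heads|C5) = 0.29.
Prior × likelihood for each source: 0.17·0.34=0.05780, 0.25·0.5=0.1250, 0.25·0.53=0.1325, 0.21·0.55=0.1155, 0.12·0.29=0.03480. Summing gives P(heads) = 0.46560.
P(Coin 2 | heads) = 0.1250 / 0.46560 = 0.268.

Posterior probability ≈ 0.268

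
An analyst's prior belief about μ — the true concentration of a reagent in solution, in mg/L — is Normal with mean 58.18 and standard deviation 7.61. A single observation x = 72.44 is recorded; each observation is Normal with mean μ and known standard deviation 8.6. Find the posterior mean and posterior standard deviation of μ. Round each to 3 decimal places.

Posterior mean ≈ 64.442; posterior SD ≈ 5.699

Prior precision 1/τ₀² = 1/7.61² = 0.0172675; data precision n/σ² = 1/8.6² = 0.0135208.
Posterior precision = 0.0172675 + 0.0135208 = 0.0307884, giving posterior SD = 1/√0.0307884 = 5.699.
Posterior mean = (0.0172675·58.18 + 0.0135208·72.44) / 0.0307884 = 64.442.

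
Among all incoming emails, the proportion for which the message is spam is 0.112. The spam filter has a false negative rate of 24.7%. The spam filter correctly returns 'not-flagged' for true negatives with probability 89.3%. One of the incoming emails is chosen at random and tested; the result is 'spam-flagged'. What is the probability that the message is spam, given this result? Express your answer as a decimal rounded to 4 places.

P(H | E) ≈ 0.4702

Let H be the event that the message is spam. P(H) = 0.112, so P(¬H) = 0.888. With E the 'spam-flagged' result, P(E|H) = 0.753 and P(E|¬H) = 0.107.
P(E) = 0.753·0.112 + 0.107·0.888 = 0.084336 + 0.095016 = 0.17935.
By Bayes' theorem, P(H|E) = 0.084336 / 0.17935 = 0.4702.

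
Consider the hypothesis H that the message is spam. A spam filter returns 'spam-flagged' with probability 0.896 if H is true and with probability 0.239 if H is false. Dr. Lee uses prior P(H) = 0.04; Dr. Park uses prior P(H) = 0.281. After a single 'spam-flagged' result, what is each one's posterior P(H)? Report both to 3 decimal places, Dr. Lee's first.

P('+'|H) = 0.896, P('+'|¬H) = 0.239.
Dr. Lee: numerator 0.896·0.04 = 0.035840; evidence = 0.035840+0.239·0.96 = 0.26528; posterior = 0.135.
Dr. Park: numerator 0.896·0.281 = 0.25178; evidence = 0.25178+0.239·0.719 = 0.42362; posterior = 0.594.

Dr. Lee: 0.135; Dr. Park: 0.594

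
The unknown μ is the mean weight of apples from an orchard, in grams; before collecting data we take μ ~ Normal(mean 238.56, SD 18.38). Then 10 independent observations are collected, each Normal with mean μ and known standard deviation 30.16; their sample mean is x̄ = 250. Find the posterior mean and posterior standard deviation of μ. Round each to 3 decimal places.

With known σ, the Normal prior is conjugate. Weight on the data is w = (n/σ²)/(n/σ² + 1/τ₀²) = 0.0109935/(0.0109935+0.00296012) = 0.78786.
Posterior mean = w·x̄ + (1−w)·μ₀ = 0.78786·250 + 0.21214·238.56 = 247.573. Posterior variance = 1/(0.0109935+0.00296012) = 71.6658, so SD = 8.466.

Posterior mean ≈ 247.573; posterior SD ≈ 8.466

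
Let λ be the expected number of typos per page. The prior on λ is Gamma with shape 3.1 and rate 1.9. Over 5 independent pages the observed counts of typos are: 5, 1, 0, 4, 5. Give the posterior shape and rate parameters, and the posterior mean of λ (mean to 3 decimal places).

Posterior: Gamma(shape=18.1, rate=6.9); mean ≈ 2.623

The Poisson likelihood adds the total count to the shape and the number of exposure periods to the rate. Here ∑xᵢ = 15 and n = 5, so shape 3.1→18.1 and rate 1.9→6.9.
E[λ | data] = 18.1/6.9 = 2.623.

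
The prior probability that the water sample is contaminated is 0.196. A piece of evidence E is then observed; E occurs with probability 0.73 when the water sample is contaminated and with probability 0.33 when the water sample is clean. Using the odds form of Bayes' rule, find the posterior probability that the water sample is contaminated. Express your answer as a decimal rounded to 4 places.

Prior odds = 0.196/(1−0.196) = 0.24378. In log-odds, ln(0.24378) = -1.4115.
Add log likelihood ratio: ln(2.2121) = 0.79395.
Posterior log-odds = -0.61753, so posterior odds = exp(-0.61753) = 0.53927. Converting, P(H|E) = 0.53927/1.5393 = 0.3503.

Posterior probability ≈ 0.3503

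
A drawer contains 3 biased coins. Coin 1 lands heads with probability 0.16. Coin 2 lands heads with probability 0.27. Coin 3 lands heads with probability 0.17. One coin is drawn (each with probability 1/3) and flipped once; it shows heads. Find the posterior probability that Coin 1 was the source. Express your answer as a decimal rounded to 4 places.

Posterior probability ≈ 0.2667

Tabulate prior·likelihood by source: [1] prior 0.333333, lik 0.16, product 0.05333; [2] prior 0.333333, lik 0.27, product 0.09000; [3] prior 0.333333, lik 0.17, product 0.05667.
Normalizing constant = 0.20000; the posterior for Coin 1 is its product over the sum, 0.05333/0.20000 = 0.2667.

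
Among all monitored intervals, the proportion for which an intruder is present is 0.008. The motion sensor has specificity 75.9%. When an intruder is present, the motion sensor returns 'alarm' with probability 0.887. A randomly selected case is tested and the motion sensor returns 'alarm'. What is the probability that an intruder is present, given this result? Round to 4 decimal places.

Write H for 'an intruder is present'. Prior odds H:¬H = 0.008/0.992 = 0.0080645. For the 'alarm' outcome, the likelihood ratio is 0.887/0.241 = 3.6805.
Posterior odds = 0.0080645 × 3.6805 = 0.029681, so P(H|E) = 0.029681/(1+0.029681) = 0.0288.

P(H | E) ≈ 0.0288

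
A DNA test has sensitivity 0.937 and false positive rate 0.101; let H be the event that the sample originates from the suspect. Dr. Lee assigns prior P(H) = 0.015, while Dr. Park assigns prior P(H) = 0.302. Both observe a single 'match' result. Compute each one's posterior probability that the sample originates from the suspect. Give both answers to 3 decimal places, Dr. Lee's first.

P('+'|H) = 0.937, P('+'|¬H) = 0.101.
Dr. Lee: numerator 0.937·0.015 = 0.014055; evidence = 0.014055+0.101·0.985 = 0.11354; posterior = 0.124.
Dr. Park: numerator 0.937·0.302 = 0.28297; evidence = 0.28297+0.101·0.698 = 0.35347; posterior = 0.801.

Dr. Lee: 0.124; Dr. Park: 0.801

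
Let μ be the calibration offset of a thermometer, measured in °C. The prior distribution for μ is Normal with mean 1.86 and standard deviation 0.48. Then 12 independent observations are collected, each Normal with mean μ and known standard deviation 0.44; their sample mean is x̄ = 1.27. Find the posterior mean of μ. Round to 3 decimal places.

Posterior mean ≈ 1.309

With known σ, the Normal prior is conjugate. Weight on the data is w = (n/σ²)/(n/σ² + 1/τ₀²) = 61.9835/(61.9835+4.34028) = 0.93456.
Posterior mean = w·x̄ + (1−w)·μ₀ = 0.93456·1.27 + 0.065441·1.86 = 1.309.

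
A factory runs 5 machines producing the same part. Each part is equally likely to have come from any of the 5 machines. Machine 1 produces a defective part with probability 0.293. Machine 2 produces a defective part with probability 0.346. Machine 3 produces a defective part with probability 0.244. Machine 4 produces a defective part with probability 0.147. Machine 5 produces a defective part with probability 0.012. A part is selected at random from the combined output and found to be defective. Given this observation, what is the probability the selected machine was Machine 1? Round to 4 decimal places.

Posterior probability ≈ 0.2812

P(defective|M1) = 0.293; P(defective|M2) = 0.346; P(defective|M3) = 0.244; P(defective|M4) = 0.147; P(defective|M5) = 0.012.
Prior × likelihood for each source: 0.2·0.293=0.05860, 0.2·0.346=0.06920, 0.2·0.244=0.04880, 0.2·0.147=0.02940, 0.2·0.012=0.002400. Summing gives P(defective) = 0.20840.
P(Machine 1 | defective) = 0.05860 / 0.20840 = 0.2812.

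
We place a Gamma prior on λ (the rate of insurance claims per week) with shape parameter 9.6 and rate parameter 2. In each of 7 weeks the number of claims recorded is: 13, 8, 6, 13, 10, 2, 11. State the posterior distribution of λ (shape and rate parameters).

Posterior: Gamma(shape=72.6, rate=9)

Total count ∑xᵢ = 63 over n = 7 weeks.
Gamma is conjugate to the Poisson likelihood: posterior is Gamma(shape = 9.6+63 = 72.6, rate = 2+7 = 9).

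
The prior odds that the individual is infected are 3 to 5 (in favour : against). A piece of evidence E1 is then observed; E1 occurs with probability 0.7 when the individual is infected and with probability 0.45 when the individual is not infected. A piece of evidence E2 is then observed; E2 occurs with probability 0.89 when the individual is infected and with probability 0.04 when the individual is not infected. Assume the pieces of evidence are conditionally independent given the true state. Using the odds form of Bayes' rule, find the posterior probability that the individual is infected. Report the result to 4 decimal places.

Posterior probability ≈ 0.9541

Prior odds = 3/5 = 0.60000.
Likelihood ratio for E1 = 0.7/0.45 = 1.5556.
Likelihood ratio for E2 = 0.89/0.04 = 22.250.
Posterior odds = prior odds × LR₁ × LR₂ = 20.767.
Posterior probability = odds/(1+odds) = 20.767/21.767 = 0.9541.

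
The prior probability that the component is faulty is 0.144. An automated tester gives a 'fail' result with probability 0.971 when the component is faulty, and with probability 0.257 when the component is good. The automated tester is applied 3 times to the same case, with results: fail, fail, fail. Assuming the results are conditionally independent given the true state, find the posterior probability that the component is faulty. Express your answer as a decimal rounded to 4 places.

Let H be the event that the component is faulty; start with P(H) = 0.144. P('fail'|H) = 0.971, P('fail'|¬H) = 0.257.
Update on result 1 ('fail'): P(H) ← 0.971·0.1440 / (0.971·0.1440 + 0.257·0.8560) = 0.13982/0.35982 = 0.3886.
Update on result 2 ('fail'): P(H) ← 0.971·0.3886 / (0.971·0.3886 + 0.257·0.6114) = 0.37733/0.53446 = 0.7060.
Update on result 3 ('fail'): P(H) ← 0.971·0.7060 / (0.971·0.7060 + 0.257·0.2940) = 0.68553/0.76109 = 0.9007.

Posterior P(H) ≈ 0.9007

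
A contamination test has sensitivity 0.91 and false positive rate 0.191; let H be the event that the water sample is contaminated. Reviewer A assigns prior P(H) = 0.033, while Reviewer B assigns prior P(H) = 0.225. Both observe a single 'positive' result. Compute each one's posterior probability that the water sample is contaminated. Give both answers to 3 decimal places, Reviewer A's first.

Reviewer A: 0.140; Reviewer B: 0.580

P('+'|H) = 0.91, P('+'|¬H) = 0.191.
Reviewer A: numerator 0.91·0.033 = 0.030030; evidence = 0.030030+0.191·0.967 = 0.21473; posterior = 0.140.
Reviewer B: numerator 0.91·0.225 = 0.20475; evidence = 0.20475+0.191·0.775 = 0.35278; posterior = 0.580.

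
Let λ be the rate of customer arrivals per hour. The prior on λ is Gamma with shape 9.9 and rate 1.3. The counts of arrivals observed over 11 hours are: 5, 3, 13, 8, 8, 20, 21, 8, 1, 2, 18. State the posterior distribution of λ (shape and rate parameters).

The Poisson likelihood adds the total count to the shape and the number of exposure periods to the rate. Here ∑xᵢ = 107 and n = 11, so shape 9.9→116.9 and rate 1.3→12.3.

Posterior: Gamma(shape=116.9, rate=12.3)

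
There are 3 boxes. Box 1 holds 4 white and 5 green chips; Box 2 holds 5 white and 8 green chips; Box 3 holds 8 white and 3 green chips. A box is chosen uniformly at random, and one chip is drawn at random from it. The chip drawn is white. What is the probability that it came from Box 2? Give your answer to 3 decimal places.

Posterior probability ≈ 0.247

P(white|Box 1) = 0.4444; P(white|Box 2) = 0.3846; P(white|Box 3) = 0.7273.
Prior × likelihood for each source: 0.333333·0.4444=0.1481, 0.333333·0.3846=0.1282, 0.333333·0.7273=0.2424. Summing gives P(white) = 0.51878.
P(Box 2 | white) = 0.1282 / 0.51878 = 0.247.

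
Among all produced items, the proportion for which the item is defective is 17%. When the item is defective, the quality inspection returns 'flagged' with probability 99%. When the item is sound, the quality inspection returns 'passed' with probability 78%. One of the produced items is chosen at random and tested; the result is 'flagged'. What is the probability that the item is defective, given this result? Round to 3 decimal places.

Write H for 'the item is defective'. Prior odds H:¬H = 0.17/0.83 = 0.20482. For the 'flagged' outcome, the likelihood ratio is 0.99/0.22 = 4.5000.
Posterior odds = 0.20482 × 4.5000 = 0.92169, so P(H|E) = 0.92169/(1+0.92169) = 0.480.

P(H | E) ≈ 0.480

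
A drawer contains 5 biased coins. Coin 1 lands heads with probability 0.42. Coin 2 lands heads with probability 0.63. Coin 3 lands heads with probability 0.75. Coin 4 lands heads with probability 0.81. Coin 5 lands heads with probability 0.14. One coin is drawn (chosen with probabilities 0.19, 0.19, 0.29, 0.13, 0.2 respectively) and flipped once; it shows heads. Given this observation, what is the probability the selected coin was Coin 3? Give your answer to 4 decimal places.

Posterior probability ≈ 0.3952

P(heads|C1) = 0.42; P(heads|C2) = 0.63; P(heads|C3) = 0.75; P(heads|C4) = 0.81; P(heads|C5) = 0.14.
Prior × likelihood for each source: 0.19·0.42=0.07980, 0.19·0.63=0.1197, 0.29·0.75=0.2175, 0.13·0.81=0.1053, 0.2·0.14=0.02800. Summing gives P(heads) = 0.55030.
P(Coin 3 | heads) = 0.2175 / 0.55030 = 0.3952.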